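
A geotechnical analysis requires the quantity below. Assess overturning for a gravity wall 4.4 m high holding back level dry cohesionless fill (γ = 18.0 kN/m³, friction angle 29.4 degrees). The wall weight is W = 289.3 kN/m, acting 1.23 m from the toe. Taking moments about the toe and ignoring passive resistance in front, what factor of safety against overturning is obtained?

K_a = tan²(45° − 29.4°/2) = 0.3415.
P_a = ½K_aγH² = 0.5×0.3415×18.0×4.4² = 59.50 kN/m, acting at H/3 = 1.467 m above the base.
Overturning moment M_o = P_a × H/3 = 59.50 × 1.467 = 87.26.
Resisting moment M_r = W × 1.23 = 289.3 × 1.23 = 355.8.
FS_overturning = M_r/M_o = 355.8/87.26 = 4.078.

4.08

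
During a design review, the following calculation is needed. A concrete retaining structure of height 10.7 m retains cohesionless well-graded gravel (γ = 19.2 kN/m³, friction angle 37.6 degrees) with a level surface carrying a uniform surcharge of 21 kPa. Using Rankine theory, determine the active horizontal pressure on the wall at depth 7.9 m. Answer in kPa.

K_a = (1 − sin φ)/(1 + sin φ) = 0.2421.
σ_v = γz + q = 19.2 × 7.9 + 21 = 172.7 kPa.
σ_h = K_a σ_v = 0.2421 × 172.7 = 41.81 kPa.

41.8 kPa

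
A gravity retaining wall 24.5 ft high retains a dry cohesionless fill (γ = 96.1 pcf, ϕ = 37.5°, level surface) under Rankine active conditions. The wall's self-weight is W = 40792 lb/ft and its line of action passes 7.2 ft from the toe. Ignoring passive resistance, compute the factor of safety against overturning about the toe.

5.13

K_a = tan²(45° − 37.5°/2) = 0.2432.
P_a = ½K_aγH² = 0.5×0.2432×96.1×24.5² = 7014 lb/ft, acting at H/3 = 8.167 ft above the base.
Overturning moment M_o = P_a × H/3 = 7014 × 8.167 = 57280.
Resisting moment M_r = W × 7.2 = 40792 × 7.2 = 293700.
FS_overturning = M_r/M_o = 293700/57280 = 5.127.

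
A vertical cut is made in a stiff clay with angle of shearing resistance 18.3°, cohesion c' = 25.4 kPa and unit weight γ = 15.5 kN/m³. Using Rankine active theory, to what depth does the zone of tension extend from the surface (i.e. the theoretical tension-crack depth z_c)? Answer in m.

K_a = tan²(45° − 18.3°/2) = 0.5221; √K_a = 0.7226.
The active pressure is zero where K_a γ z = 2c√K_a, so z_c = 2c/(γ√K_a) = 2×25.4/(15.5×0.7226) = 4.536 m.

4.54 m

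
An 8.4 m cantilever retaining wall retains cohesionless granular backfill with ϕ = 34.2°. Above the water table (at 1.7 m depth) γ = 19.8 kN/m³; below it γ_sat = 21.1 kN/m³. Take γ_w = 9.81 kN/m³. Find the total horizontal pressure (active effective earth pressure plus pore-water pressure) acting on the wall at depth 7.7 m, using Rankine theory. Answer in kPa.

87.3 kPa

K_a = (1 − sin φ)/(1 + sin φ) = 0.2803.
γ' = 21.1 − 9.81 = 11.29 kN/m³.
Effective vertical stress at 7.7 m: σ'_v = 19.8×1.7 + 11.29×6.00 = 101.4 kPa.
σ'_h = K_a σ'_v = 0.2803 × 101.4 = 28.43 kPa; u = γ_w × 6.00 = 58.86 kPa.
Total σ_h = 28.43 + 58.86 = 87.29 kPa.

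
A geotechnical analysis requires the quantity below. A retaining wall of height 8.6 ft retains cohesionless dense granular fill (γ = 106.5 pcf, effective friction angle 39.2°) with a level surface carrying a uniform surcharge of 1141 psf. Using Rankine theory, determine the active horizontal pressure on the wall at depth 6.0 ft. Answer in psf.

401 psf

K_a = (1 − sin φ)/(1 + sin φ) = 0.2255.
σ_v = γz + q = 106.5 × 6.0 + 1141 = 1780 psf.
σ_h = K_a σ_v = 0.2255 × 1780 = 401.3 psf.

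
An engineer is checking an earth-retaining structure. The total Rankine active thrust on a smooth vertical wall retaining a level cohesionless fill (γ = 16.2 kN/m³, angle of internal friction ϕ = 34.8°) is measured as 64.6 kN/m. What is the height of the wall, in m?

K_a = 0.2733. P_a = ½ K_a γ H² ⇒ H = √(2P_a/(K_a γ)).
H = √(2×64.6/(0.2733×16.2)) = 5.402 m.

5.40 m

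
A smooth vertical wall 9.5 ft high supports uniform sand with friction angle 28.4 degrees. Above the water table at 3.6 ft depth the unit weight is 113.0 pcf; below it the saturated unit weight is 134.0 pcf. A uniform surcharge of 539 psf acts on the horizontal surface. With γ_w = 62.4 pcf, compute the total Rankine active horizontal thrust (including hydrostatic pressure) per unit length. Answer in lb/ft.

4460 lb/ft

K_a = tan²(45° − φ/2) = 0.3554.
γ' = 134.0 − 62.4 = 71.60 pcf. h₂ = H − d_w = 5.9 ft.
σ'_h: at surface K_a·q = 191.5; at WT K_a(q+γd_w) = 336.1; at base K_a(q+γd_w+γ'h₂) = 486.2 psf.
P₁ = ½(191.5+336.1)×3.6 = 949.7; P₂ = ½(336.1+486.2)×5.9 = 2426; P_w = ½γ_w h₂² = 1086.
Total = 949.7+2426+1086 = 4462 lb/ft.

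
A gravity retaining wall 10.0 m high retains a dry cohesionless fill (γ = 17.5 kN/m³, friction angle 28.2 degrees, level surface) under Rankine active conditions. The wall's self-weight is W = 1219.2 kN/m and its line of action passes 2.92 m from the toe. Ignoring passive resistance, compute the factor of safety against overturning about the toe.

K_a = tan²(45° − 28.2°/2) = 0.3582.
P_a = ½K_aγH² = 0.5×0.3582×17.5×10.0² = 313.4 kN/m, acting at H/3 = 3.333 m above the base.
Overturning moment M_o = P_a × H/3 = 313.4 × 3.333 = 1045.
Resisting moment M_r = W × 2.92 = 1219.2 × 2.92 = 3560.
FS_overturning = M_r/M_o = 3560/1045 = 3.408.

3.41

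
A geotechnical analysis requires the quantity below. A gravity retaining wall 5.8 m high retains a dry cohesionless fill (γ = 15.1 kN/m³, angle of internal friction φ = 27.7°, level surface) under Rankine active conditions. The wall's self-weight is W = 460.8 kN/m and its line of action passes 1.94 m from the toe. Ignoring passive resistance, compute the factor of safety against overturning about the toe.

4.98

K_a = tan²(45° − 27.7°/2) = 0.3653.
P_a = ½K_aγH² = 0.5×0.3653×15.1×5.8² = 92.79 kN/m, acting at H/3 = 1.933 m above the base.
Overturning moment M_o = P_a × H/3 = 92.79 × 1.933 = 179.4.
Resisting moment M_r = W × 1.94 = 460.8 × 1.94 = 894.0.
FS_overturning = M_r/M_o = 894.0/179.4 = 4.983.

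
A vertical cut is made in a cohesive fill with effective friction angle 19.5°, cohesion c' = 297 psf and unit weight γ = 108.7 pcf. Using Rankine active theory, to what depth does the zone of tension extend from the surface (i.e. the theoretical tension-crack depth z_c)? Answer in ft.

K_a = tan²(45° − 19.5°/2) = 0.4995; √K_a = 0.7067.
The active pressure is zero where K_a γ z = 2c√K_a, so z_c = 2c/(γ√K_a) = 2×297/(108.7×0.7067) = 7.732 ft.

7.73 ft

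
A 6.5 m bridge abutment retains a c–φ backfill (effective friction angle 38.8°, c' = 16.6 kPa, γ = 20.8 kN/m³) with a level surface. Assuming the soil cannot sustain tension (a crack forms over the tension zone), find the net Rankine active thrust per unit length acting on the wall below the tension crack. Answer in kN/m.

K_a = 0.2296; √K_a = 0.4791.
Tension-crack depth z_c = 2c/(γ√K_a) = 2×16.6/(20.8×0.4791) = 3.331 m.
σ_a at base = K_a γ H − 2c√K_a = 0.2296×20.8×6.5 − 2×16.6×0.4791 = 15.13 kPa.
P_a = ½ × 15.13 × (H − z_c) = 0.5×15.13×3.169 = 23.97 kN/m.

24.0 kN/m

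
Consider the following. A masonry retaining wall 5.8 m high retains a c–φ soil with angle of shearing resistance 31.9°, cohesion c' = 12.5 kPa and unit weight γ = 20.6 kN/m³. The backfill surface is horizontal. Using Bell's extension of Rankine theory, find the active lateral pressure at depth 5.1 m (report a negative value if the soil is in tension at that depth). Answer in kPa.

18.5 kPa

K_a = (1 − sin φ)/(1 + sin φ) = 0.3085.
σ_a = K_a γ z − 2c√K_a = 0.3085×20.6×5.1 − 2×12.5×0.5555 = 18.53 kPa.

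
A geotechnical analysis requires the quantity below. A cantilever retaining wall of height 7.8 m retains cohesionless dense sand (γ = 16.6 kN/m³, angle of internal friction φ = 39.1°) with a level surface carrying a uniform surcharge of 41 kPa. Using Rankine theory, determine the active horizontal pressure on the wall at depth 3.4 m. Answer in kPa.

K_a = (1 − sin φ)/(1 + sin φ) = 0.2265.
σ_v = γz + q = 16.6 × 3.4 + 41 = 97.44 kPa.
σ_h = K_a σ_v = 0.2265 × 97.44 = 22.07 kPa.

22.1 kPa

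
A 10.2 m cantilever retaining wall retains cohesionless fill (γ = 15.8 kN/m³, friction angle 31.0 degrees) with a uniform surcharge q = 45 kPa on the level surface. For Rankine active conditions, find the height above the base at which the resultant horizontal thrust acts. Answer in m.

K_a = 0.3201.
Triangular part P₁ = ½K_aγH² = 263.1 at H/3 = 3.400 m; rectangular part P₂ = K_a q H = 146.9 at H/2 = 5.100 m.
ȳ = (P₁·3.400 + P₂·5.100)/(P₁+P₂) = 4.009 m.

4.01 m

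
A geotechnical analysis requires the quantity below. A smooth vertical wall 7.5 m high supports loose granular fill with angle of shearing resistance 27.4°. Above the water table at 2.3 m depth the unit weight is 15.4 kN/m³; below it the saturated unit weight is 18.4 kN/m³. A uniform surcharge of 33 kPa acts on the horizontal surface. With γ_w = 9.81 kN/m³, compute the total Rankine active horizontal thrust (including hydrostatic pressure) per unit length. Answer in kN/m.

350 kN/m

K_a = tan²(45° − φ/2) = 0.3697.
γ' = 18.4 − 9.81 = 8.590 kN/m³. h₂ = H − d_w = 5.2 m.
σ'_h: at surface K_a·q = 12.20; at WT K_a(q+γd_w) = 25.29; at base K_a(q+γd_w+γ'h₂) = 41.81 kPa.
P₁ = ½(12.20+25.29)×2.3 = 43.12; P₂ = ½(25.29+41.81)×5.2 = 174.5; P_w = ½γ_w h₂² = 132.6.
Total = 43.12+174.5+132.6 = 350.2 kN/m.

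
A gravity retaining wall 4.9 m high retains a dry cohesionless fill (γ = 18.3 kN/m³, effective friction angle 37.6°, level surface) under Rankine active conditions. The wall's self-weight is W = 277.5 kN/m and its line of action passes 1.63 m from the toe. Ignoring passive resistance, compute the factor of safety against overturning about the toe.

5.21

K_a = tan²(45° − 37.6°/2) = 0.2421.
P_a = ½K_aγH² = 0.5×0.2421×18.3×4.9² = 53.19 kN/m, acting at H/3 = 1.633 m above the base.
Overturning moment M_o = P_a × H/3 = 53.19 × 1.633 = 86.88.
Resisting moment M_r = W × 1.63 = 277.5 × 1.63 = 452.3.
FS_overturning = M_r/M_o = 452.3/86.88 = 5.206.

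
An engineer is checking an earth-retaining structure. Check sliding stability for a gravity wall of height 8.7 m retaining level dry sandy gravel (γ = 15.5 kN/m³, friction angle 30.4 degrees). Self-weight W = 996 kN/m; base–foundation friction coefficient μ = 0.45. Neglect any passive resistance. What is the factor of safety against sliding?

2.33

K_a = tan²(45° − 30.4°/2) = 0.3280.
P_a = ½K_aγH² = 0.5×0.3280×15.5×8.7² = 192.4 kN/m, acting at H/3 = 2.900 m above the base.
FS_sliding = μW / P_a = 0.45×996 / 192.4 = 2.330.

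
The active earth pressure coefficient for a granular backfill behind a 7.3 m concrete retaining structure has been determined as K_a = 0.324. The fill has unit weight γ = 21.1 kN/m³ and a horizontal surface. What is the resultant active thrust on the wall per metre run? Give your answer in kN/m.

182 kN/m

P = ½ K_a γ H² = 0.5 × 0.324 × 21.1 × 7.3² = 182.2 kN/m.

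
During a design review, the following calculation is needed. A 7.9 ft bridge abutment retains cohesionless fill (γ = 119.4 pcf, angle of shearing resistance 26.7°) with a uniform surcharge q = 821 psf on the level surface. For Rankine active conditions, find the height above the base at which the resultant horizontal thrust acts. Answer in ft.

K_a = 0.3800.
Triangular part P₁ = ½K_aγH² = 1416 at H/3 = 2.633 ft; rectangular part P₂ = K_a q H = 2464 at H/2 = 3.950 ft.
ȳ = (P₁·2.633 + P₂·3.950)/(P₁+P₂) = 3.470 ft.

3.47 ft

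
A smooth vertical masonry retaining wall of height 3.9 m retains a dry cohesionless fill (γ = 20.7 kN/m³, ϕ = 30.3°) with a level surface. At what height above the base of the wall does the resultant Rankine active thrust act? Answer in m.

1.30 m

K_a = 0.3293.
The pressure distribution is triangular, so the resultant acts at H/3 above the base = 3.9/3 = 1.300 m.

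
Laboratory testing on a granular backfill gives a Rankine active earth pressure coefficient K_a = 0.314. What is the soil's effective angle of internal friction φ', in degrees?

K_a = tan²(45° − φ/2) ⇒ 45° − φ/2 = arctan(√0.314) = 29.26°.
φ = 2(45° − 29.26°) = 31.47°.

31.5°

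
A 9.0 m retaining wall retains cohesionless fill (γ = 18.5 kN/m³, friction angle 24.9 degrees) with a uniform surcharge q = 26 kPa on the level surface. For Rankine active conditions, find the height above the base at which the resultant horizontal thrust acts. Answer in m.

3.36 m

K_a = 0.4074.
Triangular part P₁ = ½K_aγH² = 305.3 at H/3 = 3.000 m; rectangular part P₂ = K_a q H = 95.34 at H/2 = 4.500 m.
ȳ = (P₁·3.000 + P₂·4.500)/(P₁+P₂) = 3.357 m.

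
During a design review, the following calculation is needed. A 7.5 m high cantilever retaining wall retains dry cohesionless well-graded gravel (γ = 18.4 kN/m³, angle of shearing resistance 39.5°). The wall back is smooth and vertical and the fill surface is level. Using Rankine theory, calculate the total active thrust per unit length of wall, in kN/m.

K_a = tan²(45° − φ/2) = 0.2224.
P_a = ½ K_a γ H² = 0.5 × 0.2224 × 18.4 × 7.5² = 115.1 kN/m.

115 kN/m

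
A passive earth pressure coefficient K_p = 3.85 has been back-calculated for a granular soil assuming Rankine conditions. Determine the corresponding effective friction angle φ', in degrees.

K_p = (1+sin φ)/(1−sin φ) ⇒ sin φ = (K_p − 1)/(K_p + 1) = 0.5876.
φ = arcsin(0.5876) = 35.99°.

36.0°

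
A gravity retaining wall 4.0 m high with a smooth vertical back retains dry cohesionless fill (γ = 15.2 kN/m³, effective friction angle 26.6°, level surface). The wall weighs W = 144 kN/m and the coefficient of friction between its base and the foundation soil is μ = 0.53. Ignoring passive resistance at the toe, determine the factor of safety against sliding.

1.65

K_a = tan²(45° − 26.6°/2) = 0.3814.
P_a = ½K_aγH² = 0.5×0.3814×15.2×4.0² = 46.38 kN/m, acting at H/3 = 1.333 m above the base.
FS_sliding = μW / P_a = 0.53×144 / 46.38 = 1.645.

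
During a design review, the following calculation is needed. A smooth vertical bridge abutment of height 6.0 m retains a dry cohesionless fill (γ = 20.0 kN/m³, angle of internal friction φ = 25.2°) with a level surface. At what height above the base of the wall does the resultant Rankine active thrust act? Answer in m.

2.00 m

K_a = 0.4027.
The pressure distribution is triangular, so the resultant acts at H/3 above the base = 6.0/3 = 2.000 m.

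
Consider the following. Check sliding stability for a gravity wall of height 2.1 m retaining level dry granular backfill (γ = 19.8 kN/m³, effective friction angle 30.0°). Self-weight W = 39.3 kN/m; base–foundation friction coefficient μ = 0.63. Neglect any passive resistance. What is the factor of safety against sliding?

K_a = tan²(45° − 30.0°/2) = 0.3333.
P_a = ½K_aγH² = 0.5×0.3333×19.8×2.1² = 14.55 kN/m, acting at H/3 = 0.7000 m above the base.
FS_sliding = μW / P_a = 0.63×39.3 / 14.55 = 1.701.

1.70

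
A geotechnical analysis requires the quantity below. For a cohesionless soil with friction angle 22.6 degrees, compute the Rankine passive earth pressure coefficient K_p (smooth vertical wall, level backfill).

K_p = (1 + sin φ)/(1 − sin φ) = tan²(45° + 22.6°/2) = 2.248.

2.25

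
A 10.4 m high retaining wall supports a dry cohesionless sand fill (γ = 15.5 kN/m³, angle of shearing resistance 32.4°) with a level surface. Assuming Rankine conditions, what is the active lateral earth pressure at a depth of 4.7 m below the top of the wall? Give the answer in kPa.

22.0 kPa

K_a = (1 − sin φ)/(1 + sin φ) = 0.3022.
σ_h = K_a γ z = 0.3022 × 15.5 × 4.7 = 22.02 kPa.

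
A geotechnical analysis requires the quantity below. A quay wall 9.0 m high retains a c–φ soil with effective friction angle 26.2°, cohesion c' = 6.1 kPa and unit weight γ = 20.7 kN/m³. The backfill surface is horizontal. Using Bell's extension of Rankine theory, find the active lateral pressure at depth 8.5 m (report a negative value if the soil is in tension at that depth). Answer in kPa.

K_a = (1 − sin φ)/(1 + sin φ) = 0.3874.
σ_a = K_a γ z − 2c√K_a = 0.3874×20.7×8.5 − 2×6.1×0.6224 = 60.58 kPa.

60.6 kPa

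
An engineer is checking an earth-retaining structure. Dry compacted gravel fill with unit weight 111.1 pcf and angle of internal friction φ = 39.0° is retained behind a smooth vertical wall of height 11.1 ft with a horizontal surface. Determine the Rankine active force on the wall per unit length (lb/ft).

K_a = tan²(45° − φ/2) = 0.2275.
P_a = ½ K_a γ H² = 0.5 × 0.2275 × 111.1 × 11.1² = 1557 lb/ft.

1560 lb/ft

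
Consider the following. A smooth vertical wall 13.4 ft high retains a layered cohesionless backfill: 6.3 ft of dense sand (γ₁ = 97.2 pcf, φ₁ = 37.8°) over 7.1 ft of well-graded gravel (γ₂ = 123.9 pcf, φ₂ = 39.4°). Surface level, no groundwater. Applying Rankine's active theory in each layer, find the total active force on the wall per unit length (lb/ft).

2130 lb/ft

K_a1 = tan²(45°−37.8°/2) = 0.2400; K_a2 = tan²(45°−39.4°/2) = 0.2234.
Layer 1: σ at base = K_a1 γ₁ h₁ = 147.0 psf; P₁ = ½×147.0×6.3 = 462.9.
Layer 2: σ_v at top = γ₁h₁ = 612.4; σ_h top = K_a2×612.4 = 136.8; σ_h base = K_a2×(612.4+123.9×7.1) = 333.4.
P₂ = ½(136.8+333.4)×7.1 = 1669. Total P_a = 462.9+1669 = 2132 lb/ft.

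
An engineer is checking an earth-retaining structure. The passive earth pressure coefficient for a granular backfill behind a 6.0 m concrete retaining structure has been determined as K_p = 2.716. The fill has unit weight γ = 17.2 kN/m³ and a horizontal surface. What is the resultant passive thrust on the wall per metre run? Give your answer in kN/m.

P = ½ K_p γ H² = 0.5 × 2.716 × 17.2 × 6.0² = 840.9 kN/m.

841 kN/m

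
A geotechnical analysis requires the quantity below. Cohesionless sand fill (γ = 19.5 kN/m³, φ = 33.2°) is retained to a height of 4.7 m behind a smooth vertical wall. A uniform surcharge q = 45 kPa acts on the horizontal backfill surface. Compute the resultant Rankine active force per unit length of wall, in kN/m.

125 kN/m

K_a = tan²(45° − φ/2) = 0.2924.
Soil triangle: ½ K_a γ H² = 0.5×0.2924×19.5×4.7² = 62.97 kN/m.
Surcharge rectangle: K_a q H = 0.2924×45×4.7 = 61.83 kN/m.
Total = 62.97 + 61.83 = 124.8 kN/m.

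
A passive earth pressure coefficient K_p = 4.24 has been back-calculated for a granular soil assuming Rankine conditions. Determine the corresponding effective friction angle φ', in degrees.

38.2°

K_p = (1+sin φ)/(1−sin φ) ⇒ sin φ = (K_p − 1)/(K_p + 1) = 0.6183.
φ = arcsin(0.6183) = 38.19°.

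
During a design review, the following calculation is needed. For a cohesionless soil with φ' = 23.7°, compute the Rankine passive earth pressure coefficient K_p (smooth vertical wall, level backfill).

K_p = (1 + sin φ)/(1 − sin φ) = tan²(45° + 23.7°/2) = 2.344.

2.34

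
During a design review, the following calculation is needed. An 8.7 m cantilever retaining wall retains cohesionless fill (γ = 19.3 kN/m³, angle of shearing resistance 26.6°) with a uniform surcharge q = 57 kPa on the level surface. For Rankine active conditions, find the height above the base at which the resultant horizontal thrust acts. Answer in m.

K_a = 0.3814.
Triangular part P₁ = ½K_aγH² = 278.6 at H/3 = 2.900 m; rectangular part P₂ = K_a q H = 189.2 at H/2 = 4.350 m.
ȳ = (P₁·2.900 + P₂·4.350)/(P₁+P₂) = 3.486 m.

3.49 m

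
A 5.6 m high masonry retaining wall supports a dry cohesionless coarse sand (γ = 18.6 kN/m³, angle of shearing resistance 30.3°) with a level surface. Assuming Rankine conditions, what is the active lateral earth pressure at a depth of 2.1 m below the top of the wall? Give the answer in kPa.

12.9 kPa

K_a = (1 − sin φ)/(1 + sin φ) = 0.3293.
σ_h = K_a γ z = 0.3293 × 18.6 × 2.1 = 12.86 kPa.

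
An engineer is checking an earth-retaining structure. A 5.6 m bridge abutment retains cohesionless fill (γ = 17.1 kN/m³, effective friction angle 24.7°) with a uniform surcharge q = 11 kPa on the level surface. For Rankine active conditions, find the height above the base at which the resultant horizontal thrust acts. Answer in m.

2.04 m

K_a = 0.4106.
Triangular part P₁ = ½K_aγH² = 110.1 at H/3 = 1.867 m; rectangular part P₂ = K_a q H = 25.29 at H/2 = 2.800 m.
ȳ = (P₁·1.867 + P₂·2.800)/(P₁+P₂) = 2.041 m.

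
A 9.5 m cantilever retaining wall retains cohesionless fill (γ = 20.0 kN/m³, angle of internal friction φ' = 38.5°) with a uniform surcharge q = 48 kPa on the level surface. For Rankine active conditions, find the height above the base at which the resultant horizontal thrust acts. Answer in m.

K_a = 0.2327.
Triangular part P₁ = ½K_aγH² = 210.0 at H/3 = 3.167 m; rectangular part P₂ = K_a q H = 106.1 at H/2 = 4.750 m.
ȳ = (P₁·3.167 + P₂·4.750)/(P₁+P₂) = 3.698 m.

3.70 m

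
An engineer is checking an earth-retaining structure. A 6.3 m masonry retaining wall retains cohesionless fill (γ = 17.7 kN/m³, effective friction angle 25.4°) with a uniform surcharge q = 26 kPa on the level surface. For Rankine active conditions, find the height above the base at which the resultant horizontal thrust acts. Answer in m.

2.43 m

K_a = 0.3996.
Triangular part P₁ = ½K_aγH² = 140.4 at H/3 = 2.100 m; rectangular part P₂ = K_a q H = 65.46 at H/2 = 3.150 m.
ȳ = (P₁·2.100 + P₂·3.150)/(P₁+P₂) = 2.434 m.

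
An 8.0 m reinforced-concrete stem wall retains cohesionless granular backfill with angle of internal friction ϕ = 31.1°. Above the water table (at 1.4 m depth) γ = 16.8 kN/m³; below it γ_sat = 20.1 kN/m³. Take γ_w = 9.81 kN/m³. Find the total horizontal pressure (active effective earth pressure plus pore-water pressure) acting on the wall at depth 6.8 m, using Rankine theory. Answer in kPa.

K_a = (1 − sin φ)/(1 + sin φ) = 0.3188.
γ' = 20.1 − 9.81 = 10.29 kN/m³.
Effective vertical stress at 6.8 m: σ'_v = 16.8×1.4 + 10.29×5.40 = 79.09 kPa.
σ'_h = K_a σ'_v = 0.3188 × 79.09 = 25.21 kPa; u = γ_w × 5.40 = 52.97 kPa.
Total σ_h = 25.21 + 52.97 = 78.19 kPa.

78.2 kPa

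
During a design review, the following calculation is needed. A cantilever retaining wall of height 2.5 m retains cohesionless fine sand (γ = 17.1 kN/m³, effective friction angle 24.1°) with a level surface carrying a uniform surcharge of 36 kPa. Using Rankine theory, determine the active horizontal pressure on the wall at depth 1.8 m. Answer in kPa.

K_a = (1 − sin φ)/(1 + sin φ) = 0.4201.
σ_v = γz + q = 17.1 × 1.8 + 36 = 66.78 kPa.
σ_h = K_a σ_v = 0.4201 × 66.78 = 28.06 kPa.

28.1 kPa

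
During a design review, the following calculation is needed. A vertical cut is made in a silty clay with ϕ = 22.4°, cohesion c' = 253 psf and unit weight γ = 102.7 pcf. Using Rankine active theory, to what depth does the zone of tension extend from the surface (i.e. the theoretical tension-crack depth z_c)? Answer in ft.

7.36 ft

K_a = tan²(45° − 22.4°/2) = 0.4482; √K_a = 0.6694.
The active pressure is zero where K_a γ z = 2c√K_a, so z_c = 2c/(γ√K_a) = 2×253/(102.7×0.6694) = 7.360 ft.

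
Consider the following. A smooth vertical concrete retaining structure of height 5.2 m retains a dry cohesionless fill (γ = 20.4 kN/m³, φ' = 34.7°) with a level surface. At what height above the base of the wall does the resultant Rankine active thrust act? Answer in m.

1.73 m

K_a = 0.2745.
The pressure distribution is triangular, so the resultant acts at H/3 above the base = 5.2/3 = 1.733 m.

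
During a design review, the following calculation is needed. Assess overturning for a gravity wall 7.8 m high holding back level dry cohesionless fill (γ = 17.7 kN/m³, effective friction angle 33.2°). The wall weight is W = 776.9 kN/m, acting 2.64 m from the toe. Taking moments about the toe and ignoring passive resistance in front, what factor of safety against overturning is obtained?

K_a = tan²(45° − 33.2°/2) = 0.2924.
P_a = ½K_aγH² = 0.5×0.2924×17.7×7.8² = 157.4 kN/m, acting at H/3 = 2.600 m above the base.
Overturning moment M_o = P_a × H/3 = 157.4 × 2.600 = 409.3.
Resisting moment M_r = W × 2.64 = 776.9 × 2.64 = 2051.
FS_overturning = M_r/M_o = 2051/409.3 = 5.011.

5.01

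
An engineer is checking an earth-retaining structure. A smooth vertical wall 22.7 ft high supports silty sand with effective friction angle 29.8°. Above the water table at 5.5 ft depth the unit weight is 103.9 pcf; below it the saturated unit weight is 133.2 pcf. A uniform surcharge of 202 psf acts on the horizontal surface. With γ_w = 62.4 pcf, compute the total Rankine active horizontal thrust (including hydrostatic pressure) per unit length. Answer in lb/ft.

18100 lb/ft

K_a = tan²(45° − φ/2) = 0.3360.
γ' = 133.2 − 62.4 = 70.80 pcf. h₂ = H − d_w = 17.2 ft.
σ'_h: at surface K_a·q = 67.88; at WT K_a(q+γd_w) = 259.9; at base K_a(q+γd_w+γ'h₂) = 669.1 psf.
P₁ = ½(67.88+259.9)×5.5 = 901.4; P₂ = ½(259.9+669.1)×17.2 = 7989; P_w = ½γ_w h₂² = 9230.
Total = 901.4+7989+9230 = 18120 lb/ft.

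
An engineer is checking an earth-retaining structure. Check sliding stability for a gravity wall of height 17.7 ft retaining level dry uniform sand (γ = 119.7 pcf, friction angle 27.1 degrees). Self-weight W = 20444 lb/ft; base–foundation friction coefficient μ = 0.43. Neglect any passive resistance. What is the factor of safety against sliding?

K_a = tan²(45° − 27.1°/2) = 0.3741.
P_a = ½K_aγH² = 0.5×0.3741×119.7×17.7² = 7014 lb/ft, acting at H/3 = 5.900 ft above the base.
FS_sliding = μW / P_a = 0.43×20444 / 7014 = 1.253.

1.25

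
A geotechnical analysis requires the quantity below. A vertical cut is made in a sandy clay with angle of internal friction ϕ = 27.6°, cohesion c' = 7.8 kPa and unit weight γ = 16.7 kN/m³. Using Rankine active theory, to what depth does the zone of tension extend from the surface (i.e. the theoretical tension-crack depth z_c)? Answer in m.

K_a = tan²(45° − 27.6°/2) = 0.3668; √K_a = 0.6056.
The active pressure is zero where K_a γ z = 2c√K_a, so z_c = 2c/(γ√K_a) = 2×7.8/(16.7×0.6056) = 1.542 m.

1.54 m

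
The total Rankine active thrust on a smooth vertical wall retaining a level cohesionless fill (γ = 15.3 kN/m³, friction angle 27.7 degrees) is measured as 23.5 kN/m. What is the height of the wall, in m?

2.90 m

K_a = 0.3653. P_a = ½ K_a γ H² ⇒ H = √(2P_a/(K_a γ)).
H = √(2×23.5/(0.3653×15.3)) = 2.900 m.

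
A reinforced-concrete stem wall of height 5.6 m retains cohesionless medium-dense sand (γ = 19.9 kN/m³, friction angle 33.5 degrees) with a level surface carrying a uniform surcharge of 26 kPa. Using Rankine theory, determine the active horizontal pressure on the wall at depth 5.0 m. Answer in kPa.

36.2 kPa

K_a = (1 − sin φ)/(1 + sin φ) = 0.2887.
σ_v = γz + q = 19.9 × 5.0 + 26 = 125.5 kPa.
σ_h = K_a σ_v = 0.2887 × 125.5 = 36.23 kPa.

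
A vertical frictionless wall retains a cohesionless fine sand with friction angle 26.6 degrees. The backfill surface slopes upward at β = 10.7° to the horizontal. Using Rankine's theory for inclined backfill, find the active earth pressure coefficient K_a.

0.407

K_a = cos β · (cos β − √(cos²β − cos²φ)) / (cos β + √(cos²β − cos²φ)).
cos β = 0.9826, cos φ = 0.8942, √(cos²β − cos²φ) = 0.4075.
K_a = 0.9826 × (0.9826 − 0.4075)/(0.9826 + 0.4075) = 0.4066.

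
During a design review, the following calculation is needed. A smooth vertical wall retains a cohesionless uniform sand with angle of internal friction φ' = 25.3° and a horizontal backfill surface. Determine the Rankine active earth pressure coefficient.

K_a = tan²(45° − φ/2) = tan²(32.35°) = 0.4012.

0.401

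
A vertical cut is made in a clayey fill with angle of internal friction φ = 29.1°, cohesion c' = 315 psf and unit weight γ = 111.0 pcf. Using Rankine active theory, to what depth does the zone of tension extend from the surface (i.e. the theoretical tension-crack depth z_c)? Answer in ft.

K_a = tan²(45° − 29.1°/2) = 0.3456; √K_a = 0.5879.
The active pressure is zero where K_a γ z = 2c√K_a, so z_c = 2c/(γ√K_a) = 2×315/(111.0×0.5879) = 9.655 ft.

9.65 ft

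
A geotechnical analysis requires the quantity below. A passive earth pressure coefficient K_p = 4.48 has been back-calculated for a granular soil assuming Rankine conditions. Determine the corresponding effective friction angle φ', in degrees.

39.4°

K_p = (1+sin φ)/(1−sin φ) ⇒ sin φ = (K_p − 1)/(K_p + 1) = 0.6350.
φ = arcsin(0.6350) = 39.42°.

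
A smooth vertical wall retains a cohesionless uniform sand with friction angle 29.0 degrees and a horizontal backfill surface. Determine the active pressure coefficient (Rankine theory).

0.347

K_a = (1 − sin φ)/(1 + sin φ) = (1 − sin 29.0°)/(1 + sin 29.0°) = 0.3470.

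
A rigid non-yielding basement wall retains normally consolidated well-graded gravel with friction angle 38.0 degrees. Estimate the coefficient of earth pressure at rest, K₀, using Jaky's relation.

0.384

K₀ = 1 − sin φ' = 1 − sin 38.0° = 0.3843.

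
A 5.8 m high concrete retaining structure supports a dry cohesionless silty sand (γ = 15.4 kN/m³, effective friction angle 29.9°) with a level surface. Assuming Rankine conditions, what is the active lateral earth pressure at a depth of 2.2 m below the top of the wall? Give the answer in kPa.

11.3 kPa

K_a = (1 − sin φ)/(1 + sin φ) = 0.3347.
σ_h = K_a γ z = 0.3347 × 15.4 × 2.2 = 11.34 kPa.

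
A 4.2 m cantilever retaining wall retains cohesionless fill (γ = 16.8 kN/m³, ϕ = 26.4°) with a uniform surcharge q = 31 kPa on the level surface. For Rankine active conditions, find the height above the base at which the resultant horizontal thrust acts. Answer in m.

K_a = 0.3844.
Triangular part P₁ = ½K_aγH² = 56.96 at H/3 = 1.400 m; rectangular part P₂ = K_a q H = 50.05 at H/2 = 2.100 m.
ȳ = (P₁·1.400 + P₂·2.100)/(P₁+P₂) = 1.727 m.

1.73 m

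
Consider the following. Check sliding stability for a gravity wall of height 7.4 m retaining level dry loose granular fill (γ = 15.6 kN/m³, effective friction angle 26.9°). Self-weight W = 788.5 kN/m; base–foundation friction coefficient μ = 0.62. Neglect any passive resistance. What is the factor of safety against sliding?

3.04

K_a = tan²(45° − 26.9°/2) = 0.3770.
P_a = ½K_aγH² = 0.5×0.3770×15.6×7.4² = 161.0 kN/m, acting at H/3 = 2.467 m above the base.
FS_sliding = μW / P_a = 0.62×788.5 / 161.0 = 3.036.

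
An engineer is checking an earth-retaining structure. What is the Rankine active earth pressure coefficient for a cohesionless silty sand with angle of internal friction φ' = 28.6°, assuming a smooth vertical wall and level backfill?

K_a = (1 − sin φ)/(1 + sin φ) = (1 − sin 28.6°)/(1 + sin 28.6°) = 0.3525.

0.353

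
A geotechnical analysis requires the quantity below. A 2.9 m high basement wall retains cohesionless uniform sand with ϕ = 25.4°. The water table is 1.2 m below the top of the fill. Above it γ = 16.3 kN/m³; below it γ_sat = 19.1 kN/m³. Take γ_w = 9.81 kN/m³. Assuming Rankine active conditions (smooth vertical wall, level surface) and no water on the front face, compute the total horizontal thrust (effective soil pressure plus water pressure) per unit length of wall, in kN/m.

37.5 kN/m

K_a = tan²(45° − φ/2) = 0.3996.
γ' = 19.1 − 9.81 = 9.290 kN/m³. Depth below WT = 1.7 m.
σ'_h at WT = K_a γ d_w = 7.817 kPa; at base = 7.817 + K_a γ' × 1.7 = 14.13 kPa.
P₁ (0–1.2 m) = ½×7.817×1.2 = 4.690. P₂ (1.2–2.9 m) = ½(7.817+14.13)×1.7 = 18.65.
P_w = ½ γ_w h₂² = 0.5×9.81×1.7² = 14.18. Total = 4.690+18.65+14.18 = 37.52 kN/m.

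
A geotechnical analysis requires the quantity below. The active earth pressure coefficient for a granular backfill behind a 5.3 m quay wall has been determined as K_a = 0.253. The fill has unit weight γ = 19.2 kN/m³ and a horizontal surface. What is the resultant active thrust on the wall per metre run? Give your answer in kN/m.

68.2 kN/m

P = ½ K_a γ H² = 0.5 × 0.253 × 19.2 × 5.3² = 68.22 kN/m.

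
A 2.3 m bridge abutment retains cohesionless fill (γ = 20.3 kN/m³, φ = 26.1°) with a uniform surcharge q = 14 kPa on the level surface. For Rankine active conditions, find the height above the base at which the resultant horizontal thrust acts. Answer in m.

0.910 m

K_a = 0.3889.
Triangular part P₁ = ½K_aγH² = 20.88 at H/3 = 0.7667 m; rectangular part P₂ = K_a q H = 12.52 at H/2 = 1.150 m.
ȳ = (P₁·0.7667 + P₂·1.150)/(P₁+P₂) = 0.9104 m.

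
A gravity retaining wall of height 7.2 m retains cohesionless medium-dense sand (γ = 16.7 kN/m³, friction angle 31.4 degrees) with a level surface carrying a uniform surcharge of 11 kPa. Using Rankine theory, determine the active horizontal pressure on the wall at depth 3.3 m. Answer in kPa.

K_a = (1 − sin φ)/(1 + sin φ) = 0.3149.
σ_v = γz + q = 16.7 × 3.3 + 11 = 66.11 kPa.
σ_h = K_a σ_v = 0.3149 × 66.11 = 20.82 kPa.

20.8 kPa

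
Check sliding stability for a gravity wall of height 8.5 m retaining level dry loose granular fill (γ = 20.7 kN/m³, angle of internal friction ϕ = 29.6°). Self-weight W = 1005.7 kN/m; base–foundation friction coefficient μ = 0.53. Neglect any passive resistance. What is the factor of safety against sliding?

2.10

K_a = tan²(45° − 29.6°/2) = 0.3387.
P_a = ½K_aγH² = 0.5×0.3387×20.7×8.5² = 253.3 kN/m, acting at H/3 = 2.833 m above the base.
FS_sliding = μW / P_a = 0.53×1005.7 / 253.3 = 2.104.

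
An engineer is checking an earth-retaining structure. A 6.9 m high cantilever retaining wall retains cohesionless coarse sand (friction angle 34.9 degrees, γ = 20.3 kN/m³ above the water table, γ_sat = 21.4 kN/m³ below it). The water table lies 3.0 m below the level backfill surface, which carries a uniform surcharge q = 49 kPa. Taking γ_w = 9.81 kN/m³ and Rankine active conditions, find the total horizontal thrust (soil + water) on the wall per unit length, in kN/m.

K_a = tan²(45° − φ/2) = 0.2721.
γ' = 21.4 − 9.81 = 11.59 kN/m³. h₂ = H − d_w = 3.9 m.
σ'_h: at surface K_a·q = 13.34; at WT K_a(q+γd_w) = 29.91; at base K_a(q+γd_w+γ'h₂) = 42.21 kPa.
P₁ = ½(13.34+29.91)×3.0 = 64.87; P₂ = ½(29.91+42.21)×3.9 = 140.6; P_w = ½γ_w h₂² = 74.61.
Total = 64.87+140.6+74.61 = 280.1 kN/m.

280 kN/m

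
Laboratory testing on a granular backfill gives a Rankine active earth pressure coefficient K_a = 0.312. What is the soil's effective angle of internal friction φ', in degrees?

31.6°

K_a = tan²(45° − φ/2) ⇒ 45° − φ/2 = arctan(√0.312) = 29.19°.
φ = 2(45° − 29.19°) = 31.63°.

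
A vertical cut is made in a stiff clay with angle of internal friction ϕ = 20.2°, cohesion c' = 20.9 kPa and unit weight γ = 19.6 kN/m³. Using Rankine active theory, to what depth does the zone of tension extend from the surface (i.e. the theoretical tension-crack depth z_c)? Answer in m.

K_a = tan²(45° − 20.2°/2) = 0.4867; √K_a = 0.6976.
The active pressure is zero where K_a γ z = 2c√K_a, so z_c = 2c/(γ√K_a) = 2×20.9/(19.6×0.6976) = 3.057 m.

3.06 m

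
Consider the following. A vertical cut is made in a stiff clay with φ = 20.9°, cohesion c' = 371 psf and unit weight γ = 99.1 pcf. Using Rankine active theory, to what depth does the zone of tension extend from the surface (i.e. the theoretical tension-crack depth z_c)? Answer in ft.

10.9 ft

K_a = tan²(45° − 20.9°/2) = 0.4741; √K_a = 0.6886.
The active pressure is zero where K_a γ z = 2c√K_a, so z_c = 2c/(γ√K_a) = 2×371/(99.1×0.6886) = 10.87 ft.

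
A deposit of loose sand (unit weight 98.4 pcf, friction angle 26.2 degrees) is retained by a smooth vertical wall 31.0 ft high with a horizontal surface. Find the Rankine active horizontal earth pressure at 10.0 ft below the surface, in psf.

381 psf

K_a = (1 − sin φ)/(1 + sin φ) = 0.3874.
σ_h = K_a γ z = 0.3874 × 98.4 × 10.0 = 381.2 psf.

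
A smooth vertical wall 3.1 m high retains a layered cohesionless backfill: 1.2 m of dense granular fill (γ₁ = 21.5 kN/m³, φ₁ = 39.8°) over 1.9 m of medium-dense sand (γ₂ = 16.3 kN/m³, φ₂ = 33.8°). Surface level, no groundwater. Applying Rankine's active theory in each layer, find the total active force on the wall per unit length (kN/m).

K_a1 = tan²(45°−39.8°/2) = 0.2194; K_a2 = tan²(45°−33.8°/2) = 0.2851.
Layer 1: σ at base = K_a1 γ₁ h₁ = 5.661 kPa; P₁ = ½×5.661×1.2 = 3.397.
Layer 2: σ_v at top = γ₁h₁ = 25.80; σ_h top = K_a2×25.80 = 7.356; σ_h base = K_a2×(25.80+16.3×1.9) = 16.19.
P₂ = ½(7.356+16.19)×1.9 = 22.36. Total P_a = 3.397+22.36 = 25.76 kN/m.

25.8 kN/m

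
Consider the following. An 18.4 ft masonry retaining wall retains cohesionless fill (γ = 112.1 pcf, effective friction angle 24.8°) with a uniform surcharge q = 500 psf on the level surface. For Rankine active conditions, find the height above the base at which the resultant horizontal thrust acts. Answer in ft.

K_a = 0.4090.
Triangular part P₁ = ½K_aγH² = 7761 at H/3 = 6.133 ft; rectangular part P₂ = K_a q H = 3763 at H/2 = 9.200 ft.
ȳ = (P₁·6.133 + P₂·9.200)/(P₁+P₂) = 7.135 ft.

7.13 ft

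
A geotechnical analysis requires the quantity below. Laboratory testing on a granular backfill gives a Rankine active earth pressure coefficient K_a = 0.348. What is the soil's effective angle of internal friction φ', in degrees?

K_a = tan²(45° − φ/2) ⇒ 45° − φ/2 = arctan(√0.348) = 30.54°.
φ = 2(45° − 30.54°) = 28.93°.

28.9°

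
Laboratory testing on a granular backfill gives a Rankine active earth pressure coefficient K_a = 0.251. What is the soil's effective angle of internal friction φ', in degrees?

K_a = tan²(45° − φ/2) ⇒ 45° − φ/2 = arctan(√0.251) = 26.61°.
φ = 2(45° − 26.61°) = 36.78°.

36.8°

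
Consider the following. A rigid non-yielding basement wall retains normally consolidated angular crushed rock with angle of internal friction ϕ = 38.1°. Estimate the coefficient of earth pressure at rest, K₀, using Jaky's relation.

K₀ = 1 − sin φ' = 1 − sin 38.1° = 0.3830.

0.383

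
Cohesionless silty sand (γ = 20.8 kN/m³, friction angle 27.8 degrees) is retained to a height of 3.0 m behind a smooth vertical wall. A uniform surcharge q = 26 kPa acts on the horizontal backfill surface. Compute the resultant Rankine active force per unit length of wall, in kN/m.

K_a = tan²(45° − φ/2) = 0.3639.
Soil triangle: ½ K_a γ H² = 0.5×0.3639×20.8×3.0² = 34.06 kN/m.
Surcharge rectangle: K_a q H = 0.3639×26×3.0 = 28.38 kN/m.
Total = 34.06 + 28.38 = 62.44 kN/m.

62.4 kN/m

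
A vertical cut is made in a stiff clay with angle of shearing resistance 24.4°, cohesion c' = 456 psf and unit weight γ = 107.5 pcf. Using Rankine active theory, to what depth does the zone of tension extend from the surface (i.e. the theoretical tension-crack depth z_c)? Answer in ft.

13.2 ft

K_a = tan²(45° − 24.4°/2) = 0.4153; √K_a = 0.6445.
The active pressure is zero where K_a γ z = 2c√K_a, so z_c = 2c/(γ√K_a) = 2×456/(107.5×0.6445) = 13.16 ft.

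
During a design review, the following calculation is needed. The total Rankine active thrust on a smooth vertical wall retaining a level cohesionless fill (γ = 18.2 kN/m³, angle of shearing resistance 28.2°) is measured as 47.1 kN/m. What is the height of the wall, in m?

3.80 m

K_a = 0.3582. P_a = ½ K_a γ H² ⇒ H = √(2P_a/(K_a γ)).
H = √(2×47.1/(0.3582×18.2)) = 3.801 m.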